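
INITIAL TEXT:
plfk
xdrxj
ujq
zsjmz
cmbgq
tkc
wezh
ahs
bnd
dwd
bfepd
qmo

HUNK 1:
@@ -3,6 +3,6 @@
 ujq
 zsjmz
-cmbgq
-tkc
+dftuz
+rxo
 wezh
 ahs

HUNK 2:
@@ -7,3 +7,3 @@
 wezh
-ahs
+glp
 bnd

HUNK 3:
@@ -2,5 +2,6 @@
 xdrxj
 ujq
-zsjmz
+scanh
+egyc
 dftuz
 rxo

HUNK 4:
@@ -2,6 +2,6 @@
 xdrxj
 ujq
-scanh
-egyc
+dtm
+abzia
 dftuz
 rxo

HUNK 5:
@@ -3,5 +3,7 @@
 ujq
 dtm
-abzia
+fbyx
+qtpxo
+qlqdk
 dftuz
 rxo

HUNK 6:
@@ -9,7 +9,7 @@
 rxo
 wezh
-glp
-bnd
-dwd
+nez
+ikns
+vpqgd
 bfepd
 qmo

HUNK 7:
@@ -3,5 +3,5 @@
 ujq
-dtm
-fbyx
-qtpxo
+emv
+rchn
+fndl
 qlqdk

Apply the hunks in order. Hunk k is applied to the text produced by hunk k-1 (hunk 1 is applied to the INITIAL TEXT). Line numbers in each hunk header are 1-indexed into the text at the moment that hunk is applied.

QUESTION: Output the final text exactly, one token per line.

Answer: plfk
xdrxj
ujq
emv
rchn
fndl
qlqdk
dftuz
rxo
wezh
nez
ikns
vpqgd
bfepd
qmo

Derivation:
Hunk 1: at line 3 remove [cmbgq,tkc] add [dftuz,rxo] -> 12 lines: plfk xdrxj ujq zsjmz dftuz rxo wezh ahs bnd dwd bfepd qmo
Hunk 2: at line 7 remove [ahs] add [glp] -> 12 lines: plfk xdrxj ujq zsjmz dftuz rxo wezh glp bnd dwd bfepd qmo
Hunk 3: at line 2 remove [zsjmz] add [scanh,egyc] -> 13 lines: plfk xdrxj ujq scanh egyc dftuz rxo wezh glp bnd dwd bfepd qmo
Hunk 4: at line 2 remove [scanh,egyc] add [dtm,abzia] -> 13 lines: plfk xdrxj ujq dtm abzia dftuz rxo wezh glp bnd dwd bfepd qmo
Hunk 5: at line 3 remove [abzia] add [fbyx,qtpxo,qlqdk] -> 15 lines: plfk xdrxj ujq dtm fbyx qtpxo qlqdk dftuz rxo wezh glp bnd dwd bfepd qmo
Hunk 6: at line 9 remove [glp,bnd,dwd] add [nez,ikns,vpqgd] -> 15 lines: plfk xdrxj ujq dtm fbyx qtpxo qlqdk dftuz rxo wezh nez ikns vpqgd bfepd qmo
Hunk 7: at line 3 remove [dtm,fbyx,qtpxo] add [emv,rchn,fndl] -> 15 lines: plfk xdrxj ujq emv rchn fndl qlqdk dftuz rxo wezh nez ikns vpqgd bfepd qmo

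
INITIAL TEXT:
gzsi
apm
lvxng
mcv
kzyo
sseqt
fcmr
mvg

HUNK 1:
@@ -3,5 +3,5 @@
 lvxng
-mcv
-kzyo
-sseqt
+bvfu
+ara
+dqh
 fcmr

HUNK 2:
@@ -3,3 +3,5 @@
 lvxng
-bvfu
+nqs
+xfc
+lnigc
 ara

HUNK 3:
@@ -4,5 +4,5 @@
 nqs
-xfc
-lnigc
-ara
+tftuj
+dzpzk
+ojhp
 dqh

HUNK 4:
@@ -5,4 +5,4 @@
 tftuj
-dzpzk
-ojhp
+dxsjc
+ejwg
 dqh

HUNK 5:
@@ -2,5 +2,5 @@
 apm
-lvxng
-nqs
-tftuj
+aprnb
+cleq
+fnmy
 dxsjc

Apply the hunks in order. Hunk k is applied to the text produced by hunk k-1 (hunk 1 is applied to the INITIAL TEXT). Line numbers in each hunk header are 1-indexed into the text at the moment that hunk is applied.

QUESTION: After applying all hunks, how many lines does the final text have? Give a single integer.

Hunk 1: at line 3 remove [mcv,kzyo,sseqt] add [bvfu,ara,dqh] -> 8 lines: gzsi apm lvxng bvfu ara dqh fcmr mvg
Hunk 2: at line 3 remove [bvfu] add [nqs,xfc,lnigc] -> 10 lines: gzsi apm lvxng nqs xfc lnigc ara dqh fcmr mvg
Hunk 3: at line 4 remove [xfc,lnigc,ara] add [tftuj,dzpzk,ojhp] -> 10 lines: gzsi apm lvxng nqs tftuj dzpzk ojhp dqh fcmr mvg
Hunk 4: at line 5 remove [dzpzk,ojhp] add [dxsjc,ejwg] -> 10 lines: gzsi apm lvxng nqs tftuj dxsjc ejwg dqh fcmr mvg
Hunk 5: at line 2 remove [lvxng,nqs,tftuj] add [aprnb,cleq,fnmy] -> 10 lines: gzsi apm aprnb cleq fnmy dxsjc ejwg dqh fcmr mvg
Final line count: 10

Answer: 10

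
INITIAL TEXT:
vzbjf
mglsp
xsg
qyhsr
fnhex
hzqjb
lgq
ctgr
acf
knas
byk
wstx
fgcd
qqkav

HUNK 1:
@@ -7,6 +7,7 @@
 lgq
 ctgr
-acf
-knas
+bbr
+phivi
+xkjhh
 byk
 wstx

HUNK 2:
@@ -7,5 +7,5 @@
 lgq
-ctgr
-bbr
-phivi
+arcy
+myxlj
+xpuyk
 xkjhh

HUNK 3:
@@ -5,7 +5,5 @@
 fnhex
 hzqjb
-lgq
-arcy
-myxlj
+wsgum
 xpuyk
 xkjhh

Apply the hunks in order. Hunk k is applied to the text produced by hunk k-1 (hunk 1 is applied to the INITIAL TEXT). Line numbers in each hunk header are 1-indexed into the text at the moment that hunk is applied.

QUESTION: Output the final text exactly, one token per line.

Hunk 1: at line 7 remove [acf,knas] add [bbr,phivi,xkjhh] -> 15 lines: vzbjf mglsp xsg qyhsr fnhex hzqjb lgq ctgr bbr phivi xkjhh byk wstx fgcd qqkav
Hunk 2: at line 7 remove [ctgr,bbr,phivi] add [arcy,myxlj,xpuyk] -> 15 lines: vzbjf mglsp xsg qyhsr fnhex hzqjb lgq arcy myxlj xpuyk xkjhh byk wstx fgcd qqkav
Hunk 3: at line 5 remove [lgq,arcy,myxlj] add [wsgum] -> 13 lines: vzbjf mglsp xsg qyhsr fnhex hzqjb wsgum xpuyk xkjhh byk wstx fgcd qqkav

Answer: vzbjf
mglsp
xsg
qyhsr
fnhex
hzqjb
wsgum
xpuyk
xkjhh
byk
wstx
fgcd
qqkav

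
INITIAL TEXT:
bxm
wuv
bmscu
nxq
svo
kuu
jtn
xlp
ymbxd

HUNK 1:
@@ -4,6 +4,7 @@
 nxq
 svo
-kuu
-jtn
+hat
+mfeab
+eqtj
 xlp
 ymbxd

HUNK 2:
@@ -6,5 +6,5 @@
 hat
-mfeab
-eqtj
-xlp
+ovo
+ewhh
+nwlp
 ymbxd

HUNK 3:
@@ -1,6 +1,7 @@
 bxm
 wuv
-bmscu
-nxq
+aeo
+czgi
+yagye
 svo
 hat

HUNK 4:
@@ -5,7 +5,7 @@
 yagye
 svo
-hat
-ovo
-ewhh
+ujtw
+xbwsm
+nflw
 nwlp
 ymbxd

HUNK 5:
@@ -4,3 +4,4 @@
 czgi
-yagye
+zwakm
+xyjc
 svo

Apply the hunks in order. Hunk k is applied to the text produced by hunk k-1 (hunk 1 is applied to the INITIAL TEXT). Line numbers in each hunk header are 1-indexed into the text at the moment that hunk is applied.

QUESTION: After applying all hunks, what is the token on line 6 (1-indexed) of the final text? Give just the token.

Answer: xyjc

Derivation:
Hunk 1: at line 4 remove [kuu,jtn] add [hat,mfeab,eqtj] -> 10 lines: bxm wuv bmscu nxq svo hat mfeab eqtj xlp ymbxd
Hunk 2: at line 6 remove [mfeab,eqtj,xlp] add [ovo,ewhh,nwlp] -> 10 lines: bxm wuv bmscu nxq svo hat ovo ewhh nwlp ymbxd
Hunk 3: at line 1 remove [bmscu,nxq] add [aeo,czgi,yagye] -> 11 lines: bxm wuv aeo czgi yagye svo hat ovo ewhh nwlp ymbxd
Hunk 4: at line 5 remove [hat,ovo,ewhh] add [ujtw,xbwsm,nflw] -> 11 lines: bxm wuv aeo czgi yagye svo ujtw xbwsm nflw nwlp ymbxd
Hunk 5: at line 4 remove [yagye] add [zwakm,xyjc] -> 12 lines: bxm wuv aeo czgi zwakm xyjc svo ujtw xbwsm nflw nwlp ymbxd
Final line 6: xyjc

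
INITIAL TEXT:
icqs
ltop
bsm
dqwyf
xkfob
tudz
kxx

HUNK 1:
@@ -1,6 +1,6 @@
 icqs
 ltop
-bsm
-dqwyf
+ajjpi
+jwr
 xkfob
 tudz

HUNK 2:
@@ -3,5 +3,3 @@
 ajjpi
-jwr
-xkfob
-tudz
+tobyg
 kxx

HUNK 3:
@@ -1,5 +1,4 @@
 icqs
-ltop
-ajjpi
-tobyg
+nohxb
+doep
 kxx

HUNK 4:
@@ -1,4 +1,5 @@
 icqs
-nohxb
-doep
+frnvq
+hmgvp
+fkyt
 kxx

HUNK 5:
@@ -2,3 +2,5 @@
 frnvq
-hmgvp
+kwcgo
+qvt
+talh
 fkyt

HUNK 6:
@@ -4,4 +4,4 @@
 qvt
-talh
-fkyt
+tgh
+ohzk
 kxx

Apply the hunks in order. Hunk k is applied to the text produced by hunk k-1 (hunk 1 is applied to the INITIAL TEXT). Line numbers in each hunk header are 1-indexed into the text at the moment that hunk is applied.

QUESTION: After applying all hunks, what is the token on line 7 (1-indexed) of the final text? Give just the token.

Answer: kxx

Derivation:
Hunk 1: at line 1 remove [bsm,dqwyf] add [ajjpi,jwr] -> 7 lines: icqs ltop ajjpi jwr xkfob tudz kxx
Hunk 2: at line 3 remove [jwr,xkfob,tudz] add [tobyg] -> 5 lines: icqs ltop ajjpi tobyg kxx
Hunk 3: at line 1 remove [ltop,ajjpi,tobyg] add [nohxb,doep] -> 4 lines: icqs nohxb doep kxx
Hunk 4: at line 1 remove [nohxb,doep] add [frnvq,hmgvp,fkyt] -> 5 lines: icqs frnvq hmgvp fkyt kxx
Hunk 5: at line 2 remove [hmgvp] add [kwcgo,qvt,talh] -> 7 lines: icqs frnvq kwcgo qvt talh fkyt kxx
Hunk 6: at line 4 remove [talh,fkyt] add [tgh,ohzk] -> 7 lines: icqs frnvq kwcgo qvt tgh ohzk kxx
Final line 7: kxx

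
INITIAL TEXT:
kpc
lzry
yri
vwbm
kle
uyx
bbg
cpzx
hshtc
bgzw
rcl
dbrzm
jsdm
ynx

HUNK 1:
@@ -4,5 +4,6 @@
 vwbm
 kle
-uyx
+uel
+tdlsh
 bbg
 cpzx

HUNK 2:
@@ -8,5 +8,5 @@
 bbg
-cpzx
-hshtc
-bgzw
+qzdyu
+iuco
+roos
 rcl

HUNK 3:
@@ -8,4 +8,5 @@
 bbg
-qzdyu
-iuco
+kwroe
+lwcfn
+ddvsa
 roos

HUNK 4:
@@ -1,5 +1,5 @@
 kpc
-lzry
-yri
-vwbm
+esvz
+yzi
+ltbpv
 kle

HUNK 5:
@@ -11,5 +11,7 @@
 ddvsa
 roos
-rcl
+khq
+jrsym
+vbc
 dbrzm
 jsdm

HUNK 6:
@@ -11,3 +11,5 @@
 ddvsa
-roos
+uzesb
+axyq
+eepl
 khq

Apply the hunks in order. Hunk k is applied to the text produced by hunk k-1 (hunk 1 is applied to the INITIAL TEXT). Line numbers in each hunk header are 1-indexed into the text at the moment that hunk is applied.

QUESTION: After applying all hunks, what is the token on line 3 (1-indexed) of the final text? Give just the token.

Hunk 1: at line 4 remove [uyx] add [uel,tdlsh] -> 15 lines: kpc lzry yri vwbm kle uel tdlsh bbg cpzx hshtc bgzw rcl dbrzm jsdm ynx
Hunk 2: at line 8 remove [cpzx,hshtc,bgzw] add [qzdyu,iuco,roos] -> 15 lines: kpc lzry yri vwbm kle uel tdlsh bbg qzdyu iuco roos rcl dbrzm jsdm ynx
Hunk 3: at line 8 remove [qzdyu,iuco] add [kwroe,lwcfn,ddvsa] -> 16 lines: kpc lzry yri vwbm kle uel tdlsh bbg kwroe lwcfn ddvsa roos rcl dbrzm jsdm ynx
Hunk 4: at line 1 remove [lzry,yri,vwbm] add [esvz,yzi,ltbpv] -> 16 lines: kpc esvz yzi ltbpv kle uel tdlsh bbg kwroe lwcfn ddvsa roos rcl dbrzm jsdm ynx
Hunk 5: at line 11 remove [rcl] add [khq,jrsym,vbc] -> 18 lines: kpc esvz yzi ltbpv kle uel tdlsh bbg kwroe lwcfn ddvsa roos khq jrsym vbc dbrzm jsdm ynx
Hunk 6: at line 11 remove [roos] add [uzesb,axyq,eepl] -> 20 lines: kpc esvz yzi ltbpv kle uel tdlsh bbg kwroe lwcfn ddvsa uzesb axyq eepl khq jrsym vbc dbrzm jsdm ynx
Final line 3: yzi

Answer: yzi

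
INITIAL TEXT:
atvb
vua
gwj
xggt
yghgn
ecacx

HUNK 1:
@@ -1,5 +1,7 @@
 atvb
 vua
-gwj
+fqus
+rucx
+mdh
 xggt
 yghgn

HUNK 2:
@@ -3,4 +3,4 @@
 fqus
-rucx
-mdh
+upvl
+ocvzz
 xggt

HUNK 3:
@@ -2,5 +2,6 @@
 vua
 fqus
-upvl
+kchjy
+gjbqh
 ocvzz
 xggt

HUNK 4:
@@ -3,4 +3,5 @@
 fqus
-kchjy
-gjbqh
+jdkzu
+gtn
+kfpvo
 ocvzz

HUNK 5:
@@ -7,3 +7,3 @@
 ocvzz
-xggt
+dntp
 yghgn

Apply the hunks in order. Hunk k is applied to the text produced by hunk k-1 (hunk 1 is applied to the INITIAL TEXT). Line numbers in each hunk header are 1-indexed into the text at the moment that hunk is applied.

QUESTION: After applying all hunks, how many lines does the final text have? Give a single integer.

Hunk 1: at line 1 remove [gwj] add [fqus,rucx,mdh] -> 8 lines: atvb vua fqus rucx mdh xggt yghgn ecacx
Hunk 2: at line 3 remove [rucx,mdh] add [upvl,ocvzz] -> 8 lines: atvb vua fqus upvl ocvzz xggt yghgn ecacx
Hunk 3: at line 2 remove [upvl] add [kchjy,gjbqh] -> 9 lines: atvb vua fqus kchjy gjbqh ocvzz xggt yghgn ecacx
Hunk 4: at line 3 remove [kchjy,gjbqh] add [jdkzu,gtn,kfpvo] -> 10 lines: atvb vua fqus jdkzu gtn kfpvo ocvzz xggt yghgn ecacx
Hunk 5: at line 7 remove [xggt] add [dntp] -> 10 lines: atvb vua fqus jdkzu gtn kfpvo ocvzz dntp yghgn ecacx
Final line count: 10

Answer: 10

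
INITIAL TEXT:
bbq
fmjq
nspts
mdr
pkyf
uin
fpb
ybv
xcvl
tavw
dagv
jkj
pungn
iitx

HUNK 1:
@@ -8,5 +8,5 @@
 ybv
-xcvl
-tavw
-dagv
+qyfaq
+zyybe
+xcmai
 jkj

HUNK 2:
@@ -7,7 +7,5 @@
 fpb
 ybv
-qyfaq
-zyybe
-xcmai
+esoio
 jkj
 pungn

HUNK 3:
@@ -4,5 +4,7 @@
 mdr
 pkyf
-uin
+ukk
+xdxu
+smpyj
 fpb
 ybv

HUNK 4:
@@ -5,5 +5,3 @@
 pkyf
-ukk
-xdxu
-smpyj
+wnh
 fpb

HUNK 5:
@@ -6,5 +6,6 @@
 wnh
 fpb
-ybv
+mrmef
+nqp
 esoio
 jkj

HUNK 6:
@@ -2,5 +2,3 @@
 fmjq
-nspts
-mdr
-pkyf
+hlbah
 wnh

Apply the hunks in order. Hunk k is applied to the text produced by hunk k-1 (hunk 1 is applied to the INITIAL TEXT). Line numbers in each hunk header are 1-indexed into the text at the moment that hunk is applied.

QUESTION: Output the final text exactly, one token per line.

Answer: bbq
fmjq
hlbah
wnh
fpb
mrmef
nqp
esoio
jkj
pungn
iitx

Derivation:
Hunk 1: at line 8 remove [xcvl,tavw,dagv] add [qyfaq,zyybe,xcmai] -> 14 lines: bbq fmjq nspts mdr pkyf uin fpb ybv qyfaq zyybe xcmai jkj pungn iitx
Hunk 2: at line 7 remove [qyfaq,zyybe,xcmai] add [esoio] -> 12 lines: bbq fmjq nspts mdr pkyf uin fpb ybv esoio jkj pungn iitx
Hunk 3: at line 4 remove [uin] add [ukk,xdxu,smpyj] -> 14 lines: bbq fmjq nspts mdr pkyf ukk xdxu smpyj fpb ybv esoio jkj pungn iitx
Hunk 4: at line 5 remove [ukk,xdxu,smpyj] add [wnh] -> 12 lines: bbq fmjq nspts mdr pkyf wnh fpb ybv esoio jkj pungn iitx
Hunk 5: at line 6 remove [ybv] add [mrmef,nqp] -> 13 lines: bbq fmjq nspts mdr pkyf wnh fpb mrmef nqp esoio jkj pungn iitx
Hunk 6: at line 2 remove [nspts,mdr,pkyf] add [hlbah] -> 11 lines: bbq fmjq hlbah wnh fpb mrmef nqp esoio jkj pungn iitx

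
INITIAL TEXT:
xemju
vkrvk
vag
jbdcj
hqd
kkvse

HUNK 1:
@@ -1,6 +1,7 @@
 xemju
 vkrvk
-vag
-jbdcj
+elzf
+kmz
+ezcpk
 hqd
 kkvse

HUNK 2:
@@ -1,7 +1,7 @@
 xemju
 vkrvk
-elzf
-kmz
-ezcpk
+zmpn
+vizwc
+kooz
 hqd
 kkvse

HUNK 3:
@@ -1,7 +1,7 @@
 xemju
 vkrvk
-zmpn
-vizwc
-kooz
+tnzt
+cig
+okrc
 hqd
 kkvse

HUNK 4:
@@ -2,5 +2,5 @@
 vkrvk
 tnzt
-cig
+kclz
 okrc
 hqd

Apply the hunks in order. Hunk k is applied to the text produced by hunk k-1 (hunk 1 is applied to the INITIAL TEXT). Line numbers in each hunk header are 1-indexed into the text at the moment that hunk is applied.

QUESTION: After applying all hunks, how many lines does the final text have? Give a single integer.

Hunk 1: at line 1 remove [vag,jbdcj] add [elzf,kmz,ezcpk] -> 7 lines: xemju vkrvk elzf kmz ezcpk hqd kkvse
Hunk 2: at line 1 remove [elzf,kmz,ezcpk] add [zmpn,vizwc,kooz] -> 7 lines: xemju vkrvk zmpn vizwc kooz hqd kkvse
Hunk 3: at line 1 remove [zmpn,vizwc,kooz] add [tnzt,cig,okrc] -> 7 lines: xemju vkrvk tnzt cig okrc hqd kkvse
Hunk 4: at line 2 remove [cig] add [kclz] -> 7 lines: xemju vkrvk tnzt kclz okrc hqd kkvse
Final line count: 7

Answer: 7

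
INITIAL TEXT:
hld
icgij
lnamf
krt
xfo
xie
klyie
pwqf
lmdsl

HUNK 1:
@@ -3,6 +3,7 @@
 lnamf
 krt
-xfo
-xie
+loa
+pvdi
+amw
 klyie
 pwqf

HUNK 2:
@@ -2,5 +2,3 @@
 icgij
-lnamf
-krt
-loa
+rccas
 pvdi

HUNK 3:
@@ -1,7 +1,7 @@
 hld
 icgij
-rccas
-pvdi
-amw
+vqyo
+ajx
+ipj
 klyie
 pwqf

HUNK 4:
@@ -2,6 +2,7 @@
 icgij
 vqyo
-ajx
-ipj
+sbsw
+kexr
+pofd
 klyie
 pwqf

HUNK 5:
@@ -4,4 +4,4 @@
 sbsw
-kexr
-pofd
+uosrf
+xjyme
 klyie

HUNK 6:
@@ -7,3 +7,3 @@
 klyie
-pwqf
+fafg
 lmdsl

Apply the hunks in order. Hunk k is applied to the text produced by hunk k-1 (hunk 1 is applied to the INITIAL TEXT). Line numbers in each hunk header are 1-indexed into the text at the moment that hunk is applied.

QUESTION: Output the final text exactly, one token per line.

Answer: hld
icgij
vqyo
sbsw
uosrf
xjyme
klyie
fafg
lmdsl

Derivation:
Hunk 1: at line 3 remove [xfo,xie] add [loa,pvdi,amw] -> 10 lines: hld icgij lnamf krt loa pvdi amw klyie pwqf lmdsl
Hunk 2: at line 2 remove [lnamf,krt,loa] add [rccas] -> 8 lines: hld icgij rccas pvdi amw klyie pwqf lmdsl
Hunk 3: at line 1 remove [rccas,pvdi,amw] add [vqyo,ajx,ipj] -> 8 lines: hld icgij vqyo ajx ipj klyie pwqf lmdsl
Hunk 4: at line 2 remove [ajx,ipj] add [sbsw,kexr,pofd] -> 9 lines: hld icgij vqyo sbsw kexr pofd klyie pwqf lmdsl
Hunk 5: at line 4 remove [kexr,pofd] add [uosrf,xjyme] -> 9 lines: hld icgij vqyo sbsw uosrf xjyme klyie pwqf lmdsl
Hunk 6: at line 7 remove [pwqf] add [fafg] -> 9 lines: hld icgij vqyo sbsw uosrf xjyme klyie fafg lmdsl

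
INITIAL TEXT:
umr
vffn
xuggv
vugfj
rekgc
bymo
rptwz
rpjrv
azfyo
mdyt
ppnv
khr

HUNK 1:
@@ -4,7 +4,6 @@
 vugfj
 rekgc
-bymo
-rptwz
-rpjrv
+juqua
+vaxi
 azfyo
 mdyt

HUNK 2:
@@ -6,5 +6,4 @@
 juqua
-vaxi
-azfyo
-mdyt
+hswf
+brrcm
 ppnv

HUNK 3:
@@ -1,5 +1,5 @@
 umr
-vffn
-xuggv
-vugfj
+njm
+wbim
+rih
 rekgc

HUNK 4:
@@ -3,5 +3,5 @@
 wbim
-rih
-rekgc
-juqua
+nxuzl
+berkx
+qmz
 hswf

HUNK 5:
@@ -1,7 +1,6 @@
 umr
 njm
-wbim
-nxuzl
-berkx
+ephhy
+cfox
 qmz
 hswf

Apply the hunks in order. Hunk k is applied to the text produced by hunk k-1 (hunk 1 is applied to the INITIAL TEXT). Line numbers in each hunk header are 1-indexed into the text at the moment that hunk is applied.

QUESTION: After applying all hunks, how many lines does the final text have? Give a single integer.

Answer: 9

Derivation:
Hunk 1: at line 4 remove [bymo,rptwz,rpjrv] add [juqua,vaxi] -> 11 lines: umr vffn xuggv vugfj rekgc juqua vaxi azfyo mdyt ppnv khr
Hunk 2: at line 6 remove [vaxi,azfyo,mdyt] add [hswf,brrcm] -> 10 lines: umr vffn xuggv vugfj rekgc juqua hswf brrcm ppnv khr
Hunk 3: at line 1 remove [vffn,xuggv,vugfj] add [njm,wbim,rih] -> 10 lines: umr njm wbim rih rekgc juqua hswf brrcm ppnv khr
Hunk 4: at line 3 remove [rih,rekgc,juqua] add [nxuzl,berkx,qmz] -> 10 lines: umr njm wbim nxuzl berkx qmz hswf brrcm ppnv khr
Hunk 5: at line 1 remove [wbim,nxuzl,berkx] add [ephhy,cfox] -> 9 lines: umr njm ephhy cfox qmz hswf brrcm ppnv khr
Final line count: 9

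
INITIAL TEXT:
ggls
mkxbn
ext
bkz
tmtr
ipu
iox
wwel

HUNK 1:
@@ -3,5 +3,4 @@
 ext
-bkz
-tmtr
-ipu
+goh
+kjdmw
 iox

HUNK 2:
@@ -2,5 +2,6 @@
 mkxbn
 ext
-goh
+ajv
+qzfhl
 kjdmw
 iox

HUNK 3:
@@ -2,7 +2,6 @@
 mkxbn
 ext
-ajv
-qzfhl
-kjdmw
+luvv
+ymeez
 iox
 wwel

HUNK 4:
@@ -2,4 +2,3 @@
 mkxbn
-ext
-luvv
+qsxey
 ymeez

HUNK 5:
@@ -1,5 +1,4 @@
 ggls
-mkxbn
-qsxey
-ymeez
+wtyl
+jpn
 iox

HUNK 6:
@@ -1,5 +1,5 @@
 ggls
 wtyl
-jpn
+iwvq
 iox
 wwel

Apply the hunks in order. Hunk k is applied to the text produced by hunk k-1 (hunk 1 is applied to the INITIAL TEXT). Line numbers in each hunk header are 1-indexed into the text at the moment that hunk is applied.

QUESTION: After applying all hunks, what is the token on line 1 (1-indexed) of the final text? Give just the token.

Hunk 1: at line 3 remove [bkz,tmtr,ipu] add [goh,kjdmw] -> 7 lines: ggls mkxbn ext goh kjdmw iox wwel
Hunk 2: at line 2 remove [goh] add [ajv,qzfhl] -> 8 lines: ggls mkxbn ext ajv qzfhl kjdmw iox wwel
Hunk 3: at line 2 remove [ajv,qzfhl,kjdmw] add [luvv,ymeez] -> 7 lines: ggls mkxbn ext luvv ymeez iox wwel
Hunk 4: at line 2 remove [ext,luvv] add [qsxey] -> 6 lines: ggls mkxbn qsxey ymeez iox wwel
Hunk 5: at line 1 remove [mkxbn,qsxey,ymeez] add [wtyl,jpn] -> 5 lines: ggls wtyl jpn iox wwel
Hunk 6: at line 1 remove [jpn] add [iwvq] -> 5 lines: ggls wtyl iwvq iox wwel
Final line 1: ggls

Answer: ggls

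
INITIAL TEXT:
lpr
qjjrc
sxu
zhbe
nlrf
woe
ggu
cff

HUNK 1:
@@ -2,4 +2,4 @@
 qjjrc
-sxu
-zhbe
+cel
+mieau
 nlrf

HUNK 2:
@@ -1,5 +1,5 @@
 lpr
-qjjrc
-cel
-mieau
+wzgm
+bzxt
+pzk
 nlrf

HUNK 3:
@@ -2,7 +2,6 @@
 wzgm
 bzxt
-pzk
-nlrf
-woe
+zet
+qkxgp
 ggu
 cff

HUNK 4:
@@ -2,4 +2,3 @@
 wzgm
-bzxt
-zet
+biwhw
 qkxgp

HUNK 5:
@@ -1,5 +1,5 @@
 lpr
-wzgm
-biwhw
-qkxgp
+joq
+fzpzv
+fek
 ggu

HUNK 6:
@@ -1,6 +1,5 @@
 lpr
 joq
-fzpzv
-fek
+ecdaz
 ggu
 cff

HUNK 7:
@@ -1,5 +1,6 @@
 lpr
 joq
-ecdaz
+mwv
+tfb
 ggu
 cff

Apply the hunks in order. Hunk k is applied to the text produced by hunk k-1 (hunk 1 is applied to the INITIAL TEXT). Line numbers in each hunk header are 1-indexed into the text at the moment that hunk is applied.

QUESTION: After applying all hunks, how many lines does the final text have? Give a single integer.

Hunk 1: at line 2 remove [sxu,zhbe] add [cel,mieau] -> 8 lines: lpr qjjrc cel mieau nlrf woe ggu cff
Hunk 2: at line 1 remove [qjjrc,cel,mieau] add [wzgm,bzxt,pzk] -> 8 lines: lpr wzgm bzxt pzk nlrf woe ggu cff
Hunk 3: at line 2 remove [pzk,nlrf,woe] add [zet,qkxgp] -> 7 lines: lpr wzgm bzxt zet qkxgp ggu cff
Hunk 4: at line 2 remove [bzxt,zet] add [biwhw] -> 6 lines: lpr wzgm biwhw qkxgp ggu cff
Hunk 5: at line 1 remove [wzgm,biwhw,qkxgp] add [joq,fzpzv,fek] -> 6 lines: lpr joq fzpzv fek ggu cff
Hunk 6: at line 1 remove [fzpzv,fek] add [ecdaz] -> 5 lines: lpr joq ecdaz ggu cff
Hunk 7: at line 1 remove [ecdaz] add [mwv,tfb] -> 6 lines: lpr joq mwv tfb ggu cff
Final line count: 6

Answer: 6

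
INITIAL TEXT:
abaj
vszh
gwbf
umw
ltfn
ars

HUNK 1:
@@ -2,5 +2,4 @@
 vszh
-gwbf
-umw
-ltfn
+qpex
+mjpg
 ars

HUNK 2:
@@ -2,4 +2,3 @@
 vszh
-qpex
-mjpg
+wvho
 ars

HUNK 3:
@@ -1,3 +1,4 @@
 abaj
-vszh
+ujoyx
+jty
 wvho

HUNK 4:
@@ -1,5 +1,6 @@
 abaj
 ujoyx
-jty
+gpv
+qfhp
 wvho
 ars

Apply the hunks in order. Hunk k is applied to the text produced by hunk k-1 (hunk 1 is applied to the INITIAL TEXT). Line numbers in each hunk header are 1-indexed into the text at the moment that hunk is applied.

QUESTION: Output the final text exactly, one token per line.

Answer: abaj
ujoyx
gpv
qfhp
wvho
ars

Derivation:
Hunk 1: at line 2 remove [gwbf,umw,ltfn] add [qpex,mjpg] -> 5 lines: abaj vszh qpex mjpg ars
Hunk 2: at line 2 remove [qpex,mjpg] add [wvho] -> 4 lines: abaj vszh wvho ars
Hunk 3: at line 1 remove [vszh] add [ujoyx,jty] -> 5 lines: abaj ujoyx jty wvho ars
Hunk 4: at line 1 remove [jty] add [gpv,qfhp] -> 6 lines: abaj ujoyx gpv qfhp wvho ars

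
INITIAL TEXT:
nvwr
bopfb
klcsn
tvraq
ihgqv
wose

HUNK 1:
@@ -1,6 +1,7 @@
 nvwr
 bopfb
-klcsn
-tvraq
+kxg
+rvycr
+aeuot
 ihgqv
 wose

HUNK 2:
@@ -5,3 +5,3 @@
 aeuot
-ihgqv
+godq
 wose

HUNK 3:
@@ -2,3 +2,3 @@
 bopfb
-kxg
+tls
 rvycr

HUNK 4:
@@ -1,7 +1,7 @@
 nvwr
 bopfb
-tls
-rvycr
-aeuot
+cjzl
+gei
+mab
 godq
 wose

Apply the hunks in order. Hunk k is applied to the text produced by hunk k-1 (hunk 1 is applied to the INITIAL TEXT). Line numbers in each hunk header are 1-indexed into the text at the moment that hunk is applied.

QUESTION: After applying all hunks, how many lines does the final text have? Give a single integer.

Answer: 7

Derivation:
Hunk 1: at line 1 remove [klcsn,tvraq] add [kxg,rvycr,aeuot] -> 7 lines: nvwr bopfb kxg rvycr aeuot ihgqv wose
Hunk 2: at line 5 remove [ihgqv] add [godq] -> 7 lines: nvwr bopfb kxg rvycr aeuot godq wose
Hunk 3: at line 2 remove [kxg] add [tls] -> 7 lines: nvwr bopfb tls rvycr aeuot godq wose
Hunk 4: at line 1 remove [tls,rvycr,aeuot] add [cjzl,gei,mab] -> 7 lines: nvwr bopfb cjzl gei mab godq wose
Final line count: 7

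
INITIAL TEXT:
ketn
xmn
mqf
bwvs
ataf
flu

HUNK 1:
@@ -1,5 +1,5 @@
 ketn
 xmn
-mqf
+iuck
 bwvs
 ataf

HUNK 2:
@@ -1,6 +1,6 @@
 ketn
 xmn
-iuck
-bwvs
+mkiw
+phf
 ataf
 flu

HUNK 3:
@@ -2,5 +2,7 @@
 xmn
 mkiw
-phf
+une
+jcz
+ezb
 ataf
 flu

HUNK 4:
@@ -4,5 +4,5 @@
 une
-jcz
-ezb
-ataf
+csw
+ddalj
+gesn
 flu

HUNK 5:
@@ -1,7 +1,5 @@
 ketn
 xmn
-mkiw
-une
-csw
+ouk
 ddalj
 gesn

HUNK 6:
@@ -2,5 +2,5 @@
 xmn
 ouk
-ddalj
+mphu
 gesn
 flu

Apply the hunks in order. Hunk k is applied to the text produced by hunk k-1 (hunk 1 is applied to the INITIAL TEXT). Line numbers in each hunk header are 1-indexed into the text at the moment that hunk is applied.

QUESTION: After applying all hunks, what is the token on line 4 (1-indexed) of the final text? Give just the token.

Answer: mphu

Derivation:
Hunk 1: at line 1 remove [mqf] add [iuck] -> 6 lines: ketn xmn iuck bwvs ataf flu
Hunk 2: at line 1 remove [iuck,bwvs] add [mkiw,phf] -> 6 lines: ketn xmn mkiw phf ataf flu
Hunk 3: at line 2 remove [phf] add [une,jcz,ezb] -> 8 lines: ketn xmn mkiw une jcz ezb ataf flu
Hunk 4: at line 4 remove [jcz,ezb,ataf] add [csw,ddalj,gesn] -> 8 lines: ketn xmn mkiw une csw ddalj gesn flu
Hunk 5: at line 1 remove [mkiw,une,csw] add [ouk] -> 6 lines: ketn xmn ouk ddalj gesn flu
Hunk 6: at line 2 remove [ddalj] add [mphu] -> 6 lines: ketn xmn ouk mphu gesn flu
Final line 4: mphu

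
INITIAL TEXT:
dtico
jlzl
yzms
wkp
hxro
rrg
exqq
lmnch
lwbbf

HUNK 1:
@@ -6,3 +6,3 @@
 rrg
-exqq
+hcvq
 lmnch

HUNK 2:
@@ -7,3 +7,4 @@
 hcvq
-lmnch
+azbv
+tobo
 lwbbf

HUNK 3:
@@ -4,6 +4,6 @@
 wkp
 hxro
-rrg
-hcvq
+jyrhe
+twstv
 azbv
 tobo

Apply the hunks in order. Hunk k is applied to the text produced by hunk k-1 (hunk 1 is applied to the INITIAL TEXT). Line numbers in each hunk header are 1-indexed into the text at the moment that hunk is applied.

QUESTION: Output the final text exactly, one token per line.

Hunk 1: at line 6 remove [exqq] add [hcvq] -> 9 lines: dtico jlzl yzms wkp hxro rrg hcvq lmnch lwbbf
Hunk 2: at line 7 remove [lmnch] add [azbv,tobo] -> 10 lines: dtico jlzl yzms wkp hxro rrg hcvq azbv tobo lwbbf
Hunk 3: at line 4 remove [rrg,hcvq] add [jyrhe,twstv] -> 10 lines: dtico jlzl yzms wkp hxro jyrhe twstv azbv tobo lwbbf

Answer: dtico
jlzl
yzms
wkp
hxro
jyrhe
twstv
azbv
tobo
lwbbf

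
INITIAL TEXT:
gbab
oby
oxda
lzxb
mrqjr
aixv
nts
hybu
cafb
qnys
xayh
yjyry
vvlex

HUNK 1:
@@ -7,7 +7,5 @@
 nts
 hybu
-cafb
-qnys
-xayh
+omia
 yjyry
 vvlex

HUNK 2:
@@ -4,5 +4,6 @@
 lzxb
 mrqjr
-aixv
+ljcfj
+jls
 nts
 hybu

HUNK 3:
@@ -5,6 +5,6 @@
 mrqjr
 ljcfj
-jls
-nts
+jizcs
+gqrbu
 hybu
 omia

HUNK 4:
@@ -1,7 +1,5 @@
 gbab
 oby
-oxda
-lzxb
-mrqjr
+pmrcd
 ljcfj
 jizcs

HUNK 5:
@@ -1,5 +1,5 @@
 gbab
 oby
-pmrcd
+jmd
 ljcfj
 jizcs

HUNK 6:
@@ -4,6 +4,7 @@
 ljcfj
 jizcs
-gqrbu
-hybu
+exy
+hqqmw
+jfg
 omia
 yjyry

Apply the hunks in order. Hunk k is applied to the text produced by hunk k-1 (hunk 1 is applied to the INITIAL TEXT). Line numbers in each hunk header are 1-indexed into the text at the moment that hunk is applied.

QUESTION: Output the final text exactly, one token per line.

Answer: gbab
oby
jmd
ljcfj
jizcs
exy
hqqmw
jfg
omia
yjyry
vvlex

Derivation:
Hunk 1: at line 7 remove [cafb,qnys,xayh] add [omia] -> 11 lines: gbab oby oxda lzxb mrqjr aixv nts hybu omia yjyry vvlex
Hunk 2: at line 4 remove [aixv] add [ljcfj,jls] -> 12 lines: gbab oby oxda lzxb mrqjr ljcfj jls nts hybu omia yjyry vvlex
Hunk 3: at line 5 remove [jls,nts] add [jizcs,gqrbu] -> 12 lines: gbab oby oxda lzxb mrqjr ljcfj jizcs gqrbu hybu omia yjyry vvlex
Hunk 4: at line 1 remove [oxda,lzxb,mrqjr] add [pmrcd] -> 10 lines: gbab oby pmrcd ljcfj jizcs gqrbu hybu omia yjyry vvlex
Hunk 5: at line 1 remove [pmrcd] add [jmd] -> 10 lines: gbab oby jmd ljcfj jizcs gqrbu hybu omia yjyry vvlex
Hunk 6: at line 4 remove [gqrbu,hybu] add [exy,hqqmw,jfg] -> 11 lines: gbab oby jmd ljcfj jizcs exy hqqmw jfg omia yjyry vvlex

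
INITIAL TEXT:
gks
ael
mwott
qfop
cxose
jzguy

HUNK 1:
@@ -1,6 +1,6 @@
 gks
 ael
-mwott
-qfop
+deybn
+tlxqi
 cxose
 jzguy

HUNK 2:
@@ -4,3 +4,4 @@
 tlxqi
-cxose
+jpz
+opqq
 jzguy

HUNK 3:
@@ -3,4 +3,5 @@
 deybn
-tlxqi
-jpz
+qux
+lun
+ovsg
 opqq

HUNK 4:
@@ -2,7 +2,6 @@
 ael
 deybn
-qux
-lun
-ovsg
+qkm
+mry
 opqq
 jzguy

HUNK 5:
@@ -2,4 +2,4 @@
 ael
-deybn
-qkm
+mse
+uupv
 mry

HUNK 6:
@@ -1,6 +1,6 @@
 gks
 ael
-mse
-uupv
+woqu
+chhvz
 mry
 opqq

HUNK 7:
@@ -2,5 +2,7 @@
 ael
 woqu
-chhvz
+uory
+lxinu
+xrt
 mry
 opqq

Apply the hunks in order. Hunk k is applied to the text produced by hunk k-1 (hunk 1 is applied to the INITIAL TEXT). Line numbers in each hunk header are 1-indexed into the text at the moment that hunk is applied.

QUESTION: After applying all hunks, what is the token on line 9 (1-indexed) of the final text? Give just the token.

Hunk 1: at line 1 remove [mwott,qfop] add [deybn,tlxqi] -> 6 lines: gks ael deybn tlxqi cxose jzguy
Hunk 2: at line 4 remove [cxose] add [jpz,opqq] -> 7 lines: gks ael deybn tlxqi jpz opqq jzguy
Hunk 3: at line 3 remove [tlxqi,jpz] add [qux,lun,ovsg] -> 8 lines: gks ael deybn qux lun ovsg opqq jzguy
Hunk 4: at line 2 remove [qux,lun,ovsg] add [qkm,mry] -> 7 lines: gks ael deybn qkm mry opqq jzguy
Hunk 5: at line 2 remove [deybn,qkm] add [mse,uupv] -> 7 lines: gks ael mse uupv mry opqq jzguy
Hunk 6: at line 1 remove [mse,uupv] add [woqu,chhvz] -> 7 lines: gks ael woqu chhvz mry opqq jzguy
Hunk 7: at line 2 remove [chhvz] add [uory,lxinu,xrt] -> 9 lines: gks ael woqu uory lxinu xrt mry opqq jzguy
Final line 9: jzguy

Answer: jzguy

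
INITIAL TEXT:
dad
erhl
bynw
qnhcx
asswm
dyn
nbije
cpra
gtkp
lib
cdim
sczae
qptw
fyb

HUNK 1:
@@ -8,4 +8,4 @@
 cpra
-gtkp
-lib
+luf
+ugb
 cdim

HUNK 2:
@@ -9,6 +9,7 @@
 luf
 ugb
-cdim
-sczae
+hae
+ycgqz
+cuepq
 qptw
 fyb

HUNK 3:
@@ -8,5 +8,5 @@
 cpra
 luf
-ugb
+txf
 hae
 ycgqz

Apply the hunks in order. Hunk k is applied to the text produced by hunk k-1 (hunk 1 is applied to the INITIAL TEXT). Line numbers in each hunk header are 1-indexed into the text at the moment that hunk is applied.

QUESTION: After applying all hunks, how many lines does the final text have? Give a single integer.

Hunk 1: at line 8 remove [gtkp,lib] add [luf,ugb] -> 14 lines: dad erhl bynw qnhcx asswm dyn nbije cpra luf ugb cdim sczae qptw fyb
Hunk 2: at line 9 remove [cdim,sczae] add [hae,ycgqz,cuepq] -> 15 lines: dad erhl bynw qnhcx asswm dyn nbije cpra luf ugb hae ycgqz cuepq qptw fyb
Hunk 3: at line 8 remove [ugb] add [txf] -> 15 lines: dad erhl bynw qnhcx asswm dyn nbije cpra luf txf hae ycgqz cuepq qptw fyb
Final line count: 15

Answer: 15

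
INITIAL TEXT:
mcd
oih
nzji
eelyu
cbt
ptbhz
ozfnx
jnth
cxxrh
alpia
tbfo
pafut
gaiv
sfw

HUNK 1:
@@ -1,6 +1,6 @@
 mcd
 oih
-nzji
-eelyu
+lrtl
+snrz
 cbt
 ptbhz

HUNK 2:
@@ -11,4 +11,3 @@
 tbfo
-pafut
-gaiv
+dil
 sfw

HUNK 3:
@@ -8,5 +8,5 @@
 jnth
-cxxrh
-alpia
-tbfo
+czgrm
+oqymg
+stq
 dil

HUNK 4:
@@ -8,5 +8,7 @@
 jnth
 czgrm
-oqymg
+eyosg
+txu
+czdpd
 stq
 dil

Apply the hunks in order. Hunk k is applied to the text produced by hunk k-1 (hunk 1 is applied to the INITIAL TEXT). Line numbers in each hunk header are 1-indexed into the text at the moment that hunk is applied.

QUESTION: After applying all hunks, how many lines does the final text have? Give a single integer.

Answer: 15

Derivation:
Hunk 1: at line 1 remove [nzji,eelyu] add [lrtl,snrz] -> 14 lines: mcd oih lrtl snrz cbt ptbhz ozfnx jnth cxxrh alpia tbfo pafut gaiv sfw
Hunk 2: at line 11 remove [pafut,gaiv] add [dil] -> 13 lines: mcd oih lrtl snrz cbt ptbhz ozfnx jnth cxxrh alpia tbfo dil sfw
Hunk 3: at line 8 remove [cxxrh,alpia,tbfo] add [czgrm,oqymg,stq] -> 13 lines: mcd oih lrtl snrz cbt ptbhz ozfnx jnth czgrm oqymg stq dil sfw
Hunk 4: at line 8 remove [oqymg] add [eyosg,txu,czdpd] -> 15 lines: mcd oih lrtl snrz cbt ptbhz ozfnx jnth czgrm eyosg txu czdpd stq dil sfw
Final line count: 15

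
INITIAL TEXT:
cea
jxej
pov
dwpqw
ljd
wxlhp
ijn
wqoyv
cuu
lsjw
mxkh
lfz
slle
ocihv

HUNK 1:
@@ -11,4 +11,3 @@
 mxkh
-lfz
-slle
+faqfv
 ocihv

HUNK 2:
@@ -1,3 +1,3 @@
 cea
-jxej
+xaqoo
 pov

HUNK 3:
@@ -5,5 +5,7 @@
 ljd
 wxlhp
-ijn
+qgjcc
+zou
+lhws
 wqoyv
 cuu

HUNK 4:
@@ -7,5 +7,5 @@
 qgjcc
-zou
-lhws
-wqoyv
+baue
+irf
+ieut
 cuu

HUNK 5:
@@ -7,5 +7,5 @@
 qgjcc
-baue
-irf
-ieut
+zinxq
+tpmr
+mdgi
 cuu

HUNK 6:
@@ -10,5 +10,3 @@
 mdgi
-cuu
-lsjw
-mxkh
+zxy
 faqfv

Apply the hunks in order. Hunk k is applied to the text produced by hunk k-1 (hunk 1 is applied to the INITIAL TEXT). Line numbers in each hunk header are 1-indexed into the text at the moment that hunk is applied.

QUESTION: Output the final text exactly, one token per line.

Answer: cea
xaqoo
pov
dwpqw
ljd
wxlhp
qgjcc
zinxq
tpmr
mdgi
zxy
faqfv
ocihv

Derivation:
Hunk 1: at line 11 remove [lfz,slle] add [faqfv] -> 13 lines: cea jxej pov dwpqw ljd wxlhp ijn wqoyv cuu lsjw mxkh faqfv ocihv
Hunk 2: at line 1 remove [jxej] add [xaqoo] -> 13 lines: cea xaqoo pov dwpqw ljd wxlhp ijn wqoyv cuu lsjw mxkh faqfv ocihv
Hunk 3: at line 5 remove [ijn] add [qgjcc,zou,lhws] -> 15 lines: cea xaqoo pov dwpqw ljd wxlhp qgjcc zou lhws wqoyv cuu lsjw mxkh faqfv ocihv
Hunk 4: at line 7 remove [zou,lhws,wqoyv] add [baue,irf,ieut] -> 15 lines: cea xaqoo pov dwpqw ljd wxlhp qgjcc baue irf ieut cuu lsjw mxkh faqfv ocihv
Hunk 5: at line 7 remove [baue,irf,ieut] add [zinxq,tpmr,mdgi] -> 15 lines: cea xaqoo pov dwpqw ljd wxlhp qgjcc zinxq tpmr mdgi cuu lsjw mxkh faqfv ocihv
Hunk 6: at line 10 remove [cuu,lsjw,mxkh] add [zxy] -> 13 lines: cea xaqoo pov dwpqw ljd wxlhp qgjcc zinxq tpmr mdgi zxy faqfv ocihv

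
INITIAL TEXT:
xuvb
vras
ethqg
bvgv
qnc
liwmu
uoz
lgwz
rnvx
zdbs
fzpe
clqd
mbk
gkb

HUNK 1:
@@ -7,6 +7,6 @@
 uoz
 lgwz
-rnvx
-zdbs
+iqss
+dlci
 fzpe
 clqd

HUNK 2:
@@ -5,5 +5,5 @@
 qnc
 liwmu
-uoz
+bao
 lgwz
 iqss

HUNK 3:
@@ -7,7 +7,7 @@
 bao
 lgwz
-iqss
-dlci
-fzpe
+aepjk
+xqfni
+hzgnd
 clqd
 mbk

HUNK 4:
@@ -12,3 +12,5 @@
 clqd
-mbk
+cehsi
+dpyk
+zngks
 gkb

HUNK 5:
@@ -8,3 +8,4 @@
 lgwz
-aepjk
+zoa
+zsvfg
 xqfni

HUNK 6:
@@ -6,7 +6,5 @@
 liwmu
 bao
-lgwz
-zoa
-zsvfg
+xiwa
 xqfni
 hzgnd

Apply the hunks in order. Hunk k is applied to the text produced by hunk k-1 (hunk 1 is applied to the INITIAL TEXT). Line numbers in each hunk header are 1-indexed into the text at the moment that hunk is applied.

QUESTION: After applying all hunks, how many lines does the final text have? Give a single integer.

Hunk 1: at line 7 remove [rnvx,zdbs] add [iqss,dlci] -> 14 lines: xuvb vras ethqg bvgv qnc liwmu uoz lgwz iqss dlci fzpe clqd mbk gkb
Hunk 2: at line 5 remove [uoz] add [bao] -> 14 lines: xuvb vras ethqg bvgv qnc liwmu bao lgwz iqss dlci fzpe clqd mbk gkb
Hunk 3: at line 7 remove [iqss,dlci,fzpe] add [aepjk,xqfni,hzgnd] -> 14 lines: xuvb vras ethqg bvgv qnc liwmu bao lgwz aepjk xqfni hzgnd clqd mbk gkb
Hunk 4: at line 12 remove [mbk] add [cehsi,dpyk,zngks] -> 16 lines: xuvb vras ethqg bvgv qnc liwmu bao lgwz aepjk xqfni hzgnd clqd cehsi dpyk zngks gkb
Hunk 5: at line 8 remove [aepjk] add [zoa,zsvfg] -> 17 lines: xuvb vras ethqg bvgv qnc liwmu bao lgwz zoa zsvfg xqfni hzgnd clqd cehsi dpyk zngks gkb
Hunk 6: at line 6 remove [lgwz,zoa,zsvfg] add [xiwa] -> 15 lines: xuvb vras ethqg bvgv qnc liwmu bao xiwa xqfni hzgnd clqd cehsi dpyk zngks gkb
Final line count: 15

Answer: 15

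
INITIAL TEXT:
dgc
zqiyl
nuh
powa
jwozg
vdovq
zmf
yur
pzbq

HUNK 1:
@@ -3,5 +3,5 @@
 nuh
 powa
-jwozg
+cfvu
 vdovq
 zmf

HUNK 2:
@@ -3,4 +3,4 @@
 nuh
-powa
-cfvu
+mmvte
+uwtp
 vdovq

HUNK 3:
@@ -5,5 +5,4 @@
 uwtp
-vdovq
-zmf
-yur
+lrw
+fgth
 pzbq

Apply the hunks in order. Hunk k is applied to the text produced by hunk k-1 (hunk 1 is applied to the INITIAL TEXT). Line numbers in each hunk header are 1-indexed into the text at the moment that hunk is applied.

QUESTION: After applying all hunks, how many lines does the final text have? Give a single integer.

Answer: 8

Derivation:
Hunk 1: at line 3 remove [jwozg] add [cfvu] -> 9 lines: dgc zqiyl nuh powa cfvu vdovq zmf yur pzbq
Hunk 2: at line 3 remove [powa,cfvu] add [mmvte,uwtp] -> 9 lines: dgc zqiyl nuh mmvte uwtp vdovq zmf yur pzbq
Hunk 3: at line 5 remove [vdovq,zmf,yur] add [lrw,fgth] -> 8 lines: dgc zqiyl nuh mmvte uwtp lrw fgth pzbq
Final line count: 8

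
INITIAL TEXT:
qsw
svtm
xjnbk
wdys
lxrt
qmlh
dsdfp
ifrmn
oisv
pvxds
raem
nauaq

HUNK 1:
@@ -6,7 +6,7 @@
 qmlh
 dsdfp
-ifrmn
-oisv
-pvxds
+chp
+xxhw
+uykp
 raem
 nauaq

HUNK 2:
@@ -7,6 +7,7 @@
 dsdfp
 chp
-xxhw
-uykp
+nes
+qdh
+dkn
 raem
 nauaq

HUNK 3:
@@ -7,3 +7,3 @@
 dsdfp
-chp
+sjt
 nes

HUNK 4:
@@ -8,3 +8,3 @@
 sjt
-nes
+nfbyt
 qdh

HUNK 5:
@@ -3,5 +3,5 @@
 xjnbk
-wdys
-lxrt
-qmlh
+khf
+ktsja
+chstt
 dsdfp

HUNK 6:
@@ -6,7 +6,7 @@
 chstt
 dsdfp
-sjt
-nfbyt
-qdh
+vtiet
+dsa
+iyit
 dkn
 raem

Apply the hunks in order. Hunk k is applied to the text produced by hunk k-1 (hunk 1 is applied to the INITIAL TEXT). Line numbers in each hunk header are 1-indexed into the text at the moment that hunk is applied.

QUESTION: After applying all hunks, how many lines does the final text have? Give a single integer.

Hunk 1: at line 6 remove [ifrmn,oisv,pvxds] add [chp,xxhw,uykp] -> 12 lines: qsw svtm xjnbk wdys lxrt qmlh dsdfp chp xxhw uykp raem nauaq
Hunk 2: at line 7 remove [xxhw,uykp] add [nes,qdh,dkn] -> 13 lines: qsw svtm xjnbk wdys lxrt qmlh dsdfp chp nes qdh dkn raem nauaq
Hunk 3: at line 7 remove [chp] add [sjt] -> 13 lines: qsw svtm xjnbk wdys lxrt qmlh dsdfp sjt nes qdh dkn raem nauaq
Hunk 4: at line 8 remove [nes] add [nfbyt] -> 13 lines: qsw svtm xjnbk wdys lxrt qmlh dsdfp sjt nfbyt qdh dkn raem nauaq
Hunk 5: at line 3 remove [wdys,lxrt,qmlh] add [khf,ktsja,chstt] -> 13 lines: qsw svtm xjnbk khf ktsja chstt dsdfp sjt nfbyt qdh dkn raem nauaq
Hunk 6: at line 6 remove [sjt,nfbyt,qdh] add [vtiet,dsa,iyit] -> 13 lines: qsw svtm xjnbk khf ktsja chstt dsdfp vtiet dsa iyit dkn raem nauaq
Final line count: 13

Answer: 13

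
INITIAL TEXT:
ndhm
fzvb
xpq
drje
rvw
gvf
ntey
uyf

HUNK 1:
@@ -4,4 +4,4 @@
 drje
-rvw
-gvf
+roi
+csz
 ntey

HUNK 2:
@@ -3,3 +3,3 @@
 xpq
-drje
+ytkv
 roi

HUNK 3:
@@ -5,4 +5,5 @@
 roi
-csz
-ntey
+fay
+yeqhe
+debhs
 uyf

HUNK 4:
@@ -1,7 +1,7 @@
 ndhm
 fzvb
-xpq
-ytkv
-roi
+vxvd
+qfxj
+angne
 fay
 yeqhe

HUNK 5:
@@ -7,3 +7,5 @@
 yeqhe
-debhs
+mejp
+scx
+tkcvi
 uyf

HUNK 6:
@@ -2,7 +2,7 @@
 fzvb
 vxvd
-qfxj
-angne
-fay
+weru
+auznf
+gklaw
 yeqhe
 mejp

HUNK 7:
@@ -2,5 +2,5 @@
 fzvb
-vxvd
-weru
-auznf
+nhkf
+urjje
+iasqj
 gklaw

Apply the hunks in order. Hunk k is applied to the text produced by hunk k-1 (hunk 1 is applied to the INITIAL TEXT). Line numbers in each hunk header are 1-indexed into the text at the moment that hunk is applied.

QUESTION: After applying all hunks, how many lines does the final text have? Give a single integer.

Hunk 1: at line 4 remove [rvw,gvf] add [roi,csz] -> 8 lines: ndhm fzvb xpq drje roi csz ntey uyf
Hunk 2: at line 3 remove [drje] add [ytkv] -> 8 lines: ndhm fzvb xpq ytkv roi csz ntey uyf
Hunk 3: at line 5 remove [csz,ntey] add [fay,yeqhe,debhs] -> 9 lines: ndhm fzvb xpq ytkv roi fay yeqhe debhs uyf
Hunk 4: at line 1 remove [xpq,ytkv,roi] add [vxvd,qfxj,angne] -> 9 lines: ndhm fzvb vxvd qfxj angne fay yeqhe debhs uyf
Hunk 5: at line 7 remove [debhs] add [mejp,scx,tkcvi] -> 11 lines: ndhm fzvb vxvd qfxj angne fay yeqhe mejp scx tkcvi uyf
Hunk 6: at line 2 remove [qfxj,angne,fay] add [weru,auznf,gklaw] -> 11 lines: ndhm fzvb vxvd weru auznf gklaw yeqhe mejp scx tkcvi uyf
Hunk 7: at line 2 remove [vxvd,weru,auznf] add [nhkf,urjje,iasqj] -> 11 lines: ndhm fzvb nhkf urjje iasqj gklaw yeqhe mejp scx tkcvi uyf
Final line count: 11

Answer: 11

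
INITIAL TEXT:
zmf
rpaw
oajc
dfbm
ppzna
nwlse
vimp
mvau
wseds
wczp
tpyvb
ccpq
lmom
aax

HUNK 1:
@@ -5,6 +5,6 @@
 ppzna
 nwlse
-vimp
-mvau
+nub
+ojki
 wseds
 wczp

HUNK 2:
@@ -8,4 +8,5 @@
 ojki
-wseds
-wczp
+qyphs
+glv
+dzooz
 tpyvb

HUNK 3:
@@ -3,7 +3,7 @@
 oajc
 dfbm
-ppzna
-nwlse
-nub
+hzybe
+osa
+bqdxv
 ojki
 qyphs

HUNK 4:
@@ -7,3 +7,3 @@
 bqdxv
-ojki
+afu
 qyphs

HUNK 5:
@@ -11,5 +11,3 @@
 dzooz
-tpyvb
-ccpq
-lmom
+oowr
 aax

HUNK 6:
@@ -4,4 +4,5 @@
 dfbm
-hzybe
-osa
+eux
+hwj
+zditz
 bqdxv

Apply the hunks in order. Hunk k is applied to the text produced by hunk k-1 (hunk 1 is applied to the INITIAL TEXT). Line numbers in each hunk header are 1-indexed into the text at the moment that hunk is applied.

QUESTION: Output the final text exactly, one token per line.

Answer: zmf
rpaw
oajc
dfbm
eux
hwj
zditz
bqdxv
afu
qyphs
glv
dzooz
oowr
aax

Derivation:
Hunk 1: at line 5 remove [vimp,mvau] add [nub,ojki] -> 14 lines: zmf rpaw oajc dfbm ppzna nwlse nub ojki wseds wczp tpyvb ccpq lmom aax
Hunk 2: at line 8 remove [wseds,wczp] add [qyphs,glv,dzooz] -> 15 lines: zmf rpaw oajc dfbm ppzna nwlse nub ojki qyphs glv dzooz tpyvb ccpq lmom aax
Hunk 3: at line 3 remove [ppzna,nwlse,nub] add [hzybe,osa,bqdxv] -> 15 lines: zmf rpaw oajc dfbm hzybe osa bqdxv ojki qyphs glv dzooz tpyvb ccpq lmom aax
Hunk 4: at line 7 remove [ojki] add [afu] -> 15 lines: zmf rpaw oajc dfbm hzybe osa bqdxv afu qyphs glv dzooz tpyvb ccpq lmom aax
Hunk 5: at line 11 remove [tpyvb,ccpq,lmom] add [oowr] -> 13 lines: zmf rpaw oajc dfbm hzybe osa bqdxv afu qyphs glv dzooz oowr aax
Hunk 6: at line 4 remove [hzybe,osa] add [eux,hwj,zditz] -> 14 lines: zmf rpaw oajc dfbm eux hwj zditz bqdxv afu qyphs glv dzooz oowr aax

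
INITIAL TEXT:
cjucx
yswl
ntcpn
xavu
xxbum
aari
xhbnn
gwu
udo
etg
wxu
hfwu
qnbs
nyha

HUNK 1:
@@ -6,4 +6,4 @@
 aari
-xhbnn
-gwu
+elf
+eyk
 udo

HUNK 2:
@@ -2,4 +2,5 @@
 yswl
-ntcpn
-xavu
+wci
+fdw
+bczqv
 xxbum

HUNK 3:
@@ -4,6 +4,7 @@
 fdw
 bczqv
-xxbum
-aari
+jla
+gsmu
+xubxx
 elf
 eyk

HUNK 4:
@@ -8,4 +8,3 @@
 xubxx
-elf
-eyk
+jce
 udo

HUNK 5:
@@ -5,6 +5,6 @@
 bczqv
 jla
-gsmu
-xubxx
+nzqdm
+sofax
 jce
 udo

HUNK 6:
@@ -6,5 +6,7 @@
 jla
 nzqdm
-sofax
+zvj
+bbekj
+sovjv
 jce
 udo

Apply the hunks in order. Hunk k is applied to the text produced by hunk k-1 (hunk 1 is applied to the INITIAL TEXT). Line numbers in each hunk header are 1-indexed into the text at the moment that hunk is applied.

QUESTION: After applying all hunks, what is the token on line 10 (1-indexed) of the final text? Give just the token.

Hunk 1: at line 6 remove [xhbnn,gwu] add [elf,eyk] -> 14 lines: cjucx yswl ntcpn xavu xxbum aari elf eyk udo etg wxu hfwu qnbs nyha
Hunk 2: at line 2 remove [ntcpn,xavu] add [wci,fdw,bczqv] -> 15 lines: cjucx yswl wci fdw bczqv xxbum aari elf eyk udo etg wxu hfwu qnbs nyha
Hunk 3: at line 4 remove [xxbum,aari] add [jla,gsmu,xubxx] -> 16 lines: cjucx yswl wci fdw bczqv jla gsmu xubxx elf eyk udo etg wxu hfwu qnbs nyha
Hunk 4: at line 8 remove [elf,eyk] add [jce] -> 15 lines: cjucx yswl wci fdw bczqv jla gsmu xubxx jce udo etg wxu hfwu qnbs nyha
Hunk 5: at line 5 remove [gsmu,xubxx] add [nzqdm,sofax] -> 15 lines: cjucx yswl wci fdw bczqv jla nzqdm sofax jce udo etg wxu hfwu qnbs nyha
Hunk 6: at line 6 remove [sofax] add [zvj,bbekj,sovjv] -> 17 lines: cjucx yswl wci fdw bczqv jla nzqdm zvj bbekj sovjv jce udo etg wxu hfwu qnbs nyha
Final line 10: sovjv

Answer: sovjv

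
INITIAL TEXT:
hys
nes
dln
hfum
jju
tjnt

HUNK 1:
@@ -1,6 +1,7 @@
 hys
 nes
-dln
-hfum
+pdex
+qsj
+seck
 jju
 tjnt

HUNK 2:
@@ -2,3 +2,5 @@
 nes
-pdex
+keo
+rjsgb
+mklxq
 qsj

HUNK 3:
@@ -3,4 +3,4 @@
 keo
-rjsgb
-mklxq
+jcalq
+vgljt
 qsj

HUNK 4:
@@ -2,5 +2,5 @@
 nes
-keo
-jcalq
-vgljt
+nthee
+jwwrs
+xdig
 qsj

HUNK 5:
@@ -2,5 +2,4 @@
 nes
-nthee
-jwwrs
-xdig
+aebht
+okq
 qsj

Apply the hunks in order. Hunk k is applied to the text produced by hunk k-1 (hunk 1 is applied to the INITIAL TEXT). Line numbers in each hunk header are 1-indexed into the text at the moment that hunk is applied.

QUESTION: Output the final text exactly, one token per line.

Answer: hys
nes
aebht
okq
qsj
seck
jju
tjnt

Derivation:
Hunk 1: at line 1 remove [dln,hfum] add [pdex,qsj,seck] -> 7 lines: hys nes pdex qsj seck jju tjnt
Hunk 2: at line 2 remove [pdex] add [keo,rjsgb,mklxq] -> 9 lines: hys nes keo rjsgb mklxq qsj seck jju tjnt
Hunk 3: at line 3 remove [rjsgb,mklxq] add [jcalq,vgljt] -> 9 lines: hys nes keo jcalq vgljt qsj seck jju tjnt
Hunk 4: at line 2 remove [keo,jcalq,vgljt] add [nthee,jwwrs,xdig] -> 9 lines: hys nes nthee jwwrs xdig qsj seck jju tjnt
Hunk 5: at line 2 remove [nthee,jwwrs,xdig] add [aebht,okq] -> 8 lines: hys nes aebht okq qsj seck jju tjnt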